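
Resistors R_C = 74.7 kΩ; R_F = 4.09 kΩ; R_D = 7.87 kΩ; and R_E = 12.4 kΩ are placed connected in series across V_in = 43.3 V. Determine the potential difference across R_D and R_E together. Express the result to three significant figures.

Total series resistance ΣR = 74.7 + 4.09 + 7.87 + 12.4 = 99.06 kΩ.
R_{R_D..R_E} = 7.87 + 12.4 = 20.27 kΩ.
V = V_in · R/ΣR = 43.3 × 0.2046 = 8.860 V.

V ≈ 8.86 V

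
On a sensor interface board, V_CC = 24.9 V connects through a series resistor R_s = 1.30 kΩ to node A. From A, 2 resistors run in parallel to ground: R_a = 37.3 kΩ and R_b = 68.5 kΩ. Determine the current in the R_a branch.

Parallel bank: R_p = 1/(1/37.3 + 1/68.5) = 24.15 kΩ.
V_A by voltage divider: V_A = 24.9 × 24.15/(1.30 + 24.15) = 23.63 V.
Branch current I = V_A/R_a = 23.63/37.3 = 0.6335 mA.

I ≈ 0.633 mA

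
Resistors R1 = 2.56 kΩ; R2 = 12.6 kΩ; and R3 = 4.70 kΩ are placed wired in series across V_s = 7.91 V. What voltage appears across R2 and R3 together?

V ≈ 6.89 V

Series total: ΣR = 2.56 + 12.6 + 4.70 = 19.86 kΩ.
R_{R2..R3} = 12.6 + 4.70 = 17.30 kΩ.
V = V_s · R/ΣR = 7.91 × 0.8711 = 6.890 V.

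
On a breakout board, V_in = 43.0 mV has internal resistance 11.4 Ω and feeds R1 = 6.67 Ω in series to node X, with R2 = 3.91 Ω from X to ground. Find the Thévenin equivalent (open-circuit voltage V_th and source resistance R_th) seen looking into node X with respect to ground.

V_th ≈ 7.65 mV, R_th ≈ 3.21 Ω

R1' = 11.4 + 6.67 = 18.07 Ω (source resistance + R1).
With X open, the divider is unloaded: V_th = 43.0 × 3.91/21.98 = 7.649 mV.
With V_in suppressed (replaced by a short), R_th = R1' ‖ R2 = (18.07 × 3.91)/(18.07 + 3.91) = 3.214 Ω.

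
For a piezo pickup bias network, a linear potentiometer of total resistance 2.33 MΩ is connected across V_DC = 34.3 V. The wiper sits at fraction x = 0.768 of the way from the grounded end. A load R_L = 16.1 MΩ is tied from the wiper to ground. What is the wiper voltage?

V_out ≈ 25.7 V

The pot divides into 0.5406 MΩ above the wiper and 1.789 MΩ below.
Lower segment in parallel with the load: 1.789 ‖ 16.1 = 1.610 MΩ.
Loaded-divider output: V_out = 34.3 × 0.7487 = 25.68 V.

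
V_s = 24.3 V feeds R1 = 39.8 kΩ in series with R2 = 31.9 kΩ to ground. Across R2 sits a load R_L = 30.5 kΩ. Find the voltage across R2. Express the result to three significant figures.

First combine the lower leg with the load: R2 ‖ R_L = 15.59 kΩ.
Now apply the divider: V_out = 24.3 × 0.2815 = 6.840 V.

V_out ≈ 6.84 V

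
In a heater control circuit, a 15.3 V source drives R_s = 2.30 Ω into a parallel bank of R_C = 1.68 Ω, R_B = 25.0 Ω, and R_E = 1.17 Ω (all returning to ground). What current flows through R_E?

Equivalent of the parallel group: R_p = 0.6712 Ω.
Node voltage V_A = V_CC · R_p/(R_s + R_p) = 15.3 × 0.2259 = 3.456 V.
I(R_E) = V_A / R_E = 3.456/1.17 = 2.954 A.
(Check via current divider: I_total = 5.149 A; share G_k/ΣG = 0.5736 → same result.)

I ≈ 2.95 A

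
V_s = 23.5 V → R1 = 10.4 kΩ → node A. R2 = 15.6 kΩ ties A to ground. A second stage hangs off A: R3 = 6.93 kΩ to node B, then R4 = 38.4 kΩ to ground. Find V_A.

Node A sees R2 in parallel with the series input of stage 2, R3 + R4 = 45.33 kΩ.
Effective lower resistance at A: R2 ‖ 45.33 = 11.61 kΩ.
First divider: V_A = V_s · 11.61/(10.4 + 11.61) = 12.39 V.

V_A ≈ 12.4 V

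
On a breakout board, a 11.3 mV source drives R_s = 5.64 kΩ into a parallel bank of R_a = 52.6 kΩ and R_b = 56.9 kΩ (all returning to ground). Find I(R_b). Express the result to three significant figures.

Equivalent of the parallel group: R_p = 27.33 kΩ.
Node voltage V_A = V_supply · R_p/(R_s + R_p) = 11.3 × 0.8289 = 9.367 mV.
Branch current I = V_A/R_b = 9.367/56.9 = 0.1646 µA.

I ≈ 0.165 µA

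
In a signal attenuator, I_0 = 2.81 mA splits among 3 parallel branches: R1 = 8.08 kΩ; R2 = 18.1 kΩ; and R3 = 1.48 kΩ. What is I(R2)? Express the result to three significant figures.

I ≈ 0.182 mA

ΣG = 1/8.08 + 1/18.1 + 1/1.48 = 0.8547.
By the current-divider rule, I = I_0 · G_k/ΣG = 2.81 × 0.06464 = 0.1816 mA.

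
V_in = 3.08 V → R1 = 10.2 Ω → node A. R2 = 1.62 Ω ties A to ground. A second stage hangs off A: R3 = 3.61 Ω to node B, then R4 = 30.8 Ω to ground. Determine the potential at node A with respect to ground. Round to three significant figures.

Node A sees R2 in parallel with the series input of stage 2, R3 + R4 = 34.41 Ω.
Effective lower resistance at A: R2 ‖ 34.41 = 1.547 Ω.
So V_A = 3.08 × 0.1317 = 0.4057 V.

V_A ≈ 0.406 V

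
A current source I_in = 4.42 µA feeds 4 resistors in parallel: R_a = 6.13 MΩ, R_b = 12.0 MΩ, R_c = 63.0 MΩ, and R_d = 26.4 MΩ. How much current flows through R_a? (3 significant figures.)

Conductances: ΣG = 1/6.13 + 1/12.0 + 1/63.0 + 1/26.4 = 0.3002 (1/MΩ).
By the current-divider rule, I = I_in · G_k/ΣG = 4.42 × 0.5434 = 2.402 µA.

I ≈ 2.40 µA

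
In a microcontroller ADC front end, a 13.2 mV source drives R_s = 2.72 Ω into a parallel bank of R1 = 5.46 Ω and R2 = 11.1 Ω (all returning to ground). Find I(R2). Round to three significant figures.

I ≈ 0.682 mA

Equivalent of the parallel group: R_p = 3.660 Ω.
Node voltage V_A = V_s · R_p/(R_s + R_p) = 13.2 × 0.5737 = 7.572 mV.
I(R2) = V_A / R2 = 7.572/11.1 = 0.6822 mA.
(Equivalently: I_total = 2.069 mA, then current-divider fraction G_k/ΣG = 0.3297.)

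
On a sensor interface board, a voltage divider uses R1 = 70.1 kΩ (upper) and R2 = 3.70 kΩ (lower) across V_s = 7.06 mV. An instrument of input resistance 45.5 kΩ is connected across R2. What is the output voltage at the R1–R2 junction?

V_out ≈ 0.329 mV

R2 ‖ R_L = (3.70 × 45.5)/(3.70 + 45.5) = 3.422 kΩ.
Voltage divider with the loaded lower leg: V_out = 7.06 × 3.422/(70.1 + 3.422) = 7.06 × 0.04654 = 0.3286 mV.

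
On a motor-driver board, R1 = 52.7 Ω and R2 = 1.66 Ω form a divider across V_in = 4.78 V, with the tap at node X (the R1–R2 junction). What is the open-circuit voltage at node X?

V_th is the unloaded tap voltage: V_in · R2/(R1+R2) = 4.78 × 0.03054 = 0.1460 V.

V_th ≈ 0.146 V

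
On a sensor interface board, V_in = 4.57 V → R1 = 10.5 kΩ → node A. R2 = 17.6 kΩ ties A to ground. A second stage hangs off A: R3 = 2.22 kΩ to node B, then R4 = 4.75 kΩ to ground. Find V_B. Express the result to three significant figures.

V_B ≈ 1.00 V

Looking into the second stage from A: R3 + R4 = 6.970 kΩ appears in parallel with R2.
Effective lower resistance at A: R2 ‖ 6.970 = 4.993 kΩ.
First divider: V_A = V_in · 4.993/(10.5 + 4.993) = 1.473 V.
Then the unloaded second divider: V_B = V_A × R4/(R3+R4) = 1.473 × 0.6815 = 1.004 V.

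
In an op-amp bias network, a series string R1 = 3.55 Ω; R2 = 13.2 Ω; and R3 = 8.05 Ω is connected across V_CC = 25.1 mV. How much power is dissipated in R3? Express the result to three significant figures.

ΣR = 24.80 Ω → I = 25.1/24.80 = 1.012 mA.
V(R3) = I·R = 8.147 mV; P = V·I = 8.147 × 1.012 = 8.246 µW.

P ≈ 8.25 µW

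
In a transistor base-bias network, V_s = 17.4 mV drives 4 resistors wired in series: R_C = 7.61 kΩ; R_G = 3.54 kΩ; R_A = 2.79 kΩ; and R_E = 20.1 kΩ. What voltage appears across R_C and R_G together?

Total series resistance ΣR = 7.61 + 3.54 + 2.79 + 20.1 = 34.04 kΩ.
R_{R_C..R_G} = 7.61 + 3.54 = 11.15 kΩ.
Voltage divider: V = V_s · (11.15 / 34.04) = 17.4 × 0.3276 = 5.699 mV.

V ≈ 5.70 mV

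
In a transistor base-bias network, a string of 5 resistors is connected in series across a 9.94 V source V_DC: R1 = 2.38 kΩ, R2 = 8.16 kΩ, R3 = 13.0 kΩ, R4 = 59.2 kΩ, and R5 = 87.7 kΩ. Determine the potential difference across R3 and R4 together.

V ≈ 4.21 V

Series total: ΣR = 2.38 + 8.16 + 13.0 + 59.2 + 87.7 = 170.4 kΩ.
R_{R3..R4} = 13.0 + 59.2 = 72.20 kΩ.
V = V_DC · R/ΣR = 9.94 × 0.4236 = 4.211 V.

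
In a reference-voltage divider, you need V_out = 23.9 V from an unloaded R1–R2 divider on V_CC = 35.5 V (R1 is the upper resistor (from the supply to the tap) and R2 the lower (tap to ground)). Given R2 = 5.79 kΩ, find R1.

R1 ≈ 2.81 kΩ

Required fraction k = V_out/V_CC = 0.6732.
So R1 = R2 · (V_CC/V_out − 1) = 5.79 × (35.5/23.9 − 1) = 5.79 × 0.4854 = 2.810 kΩ.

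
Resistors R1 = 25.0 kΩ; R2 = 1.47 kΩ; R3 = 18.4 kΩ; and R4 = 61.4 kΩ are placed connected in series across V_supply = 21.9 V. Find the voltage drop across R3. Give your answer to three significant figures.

V ≈ 3.79 V

Total series resistance ΣR = 25.0 + 1.47 + 18.4 + 61.4 = 106.3 kΩ.
Voltage divider: V = V_supply · (18.40 / 106.3) = 21.9 × 0.1731 = 3.792 V.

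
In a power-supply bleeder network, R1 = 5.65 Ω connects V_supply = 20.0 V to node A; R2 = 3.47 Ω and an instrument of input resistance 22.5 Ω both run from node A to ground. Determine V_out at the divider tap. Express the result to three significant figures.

R2 ‖ R_L = (3.47 × 22.5)/(3.47 + 22.5) = 3.006 Ω.
Voltage divider with the loaded lower leg: V_out = 20.0 × 3.006/(5.65 + 3.006) = 20.0 × 0.3473 = 6.946 V.
(Unloaded it would be 7.61 V; the load pulls it down.)

V_out ≈ 6.95 V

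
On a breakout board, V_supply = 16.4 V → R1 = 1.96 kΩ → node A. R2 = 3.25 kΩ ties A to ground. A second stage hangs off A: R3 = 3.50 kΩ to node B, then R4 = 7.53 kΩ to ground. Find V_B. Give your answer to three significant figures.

V_B ≈ 6.29 V

Looking into the second stage from A: R3 + R4 = 11.03 kΩ appears in parallel with R2.
Effective lower resistance at A: R2 ‖ 11.03 = 2.510 kΩ.
So V_A = 16.4 × 0.5616 = 9.209 V.
V_B = V_A × 0.6827 = 6.287 V.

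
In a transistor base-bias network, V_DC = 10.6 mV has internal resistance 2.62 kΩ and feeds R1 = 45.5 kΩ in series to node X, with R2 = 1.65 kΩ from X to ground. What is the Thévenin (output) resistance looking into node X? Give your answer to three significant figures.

R_th ≈ 1.60 kΩ

R1' = 2.62 + 45.5 = 48.12 kΩ (source resistance + R1).
With V_DC suppressed (replaced by a short), R_th = R1' ‖ R2 = (48.12 × 1.65)/(48.12 + 1.65) = 1.595 kΩ.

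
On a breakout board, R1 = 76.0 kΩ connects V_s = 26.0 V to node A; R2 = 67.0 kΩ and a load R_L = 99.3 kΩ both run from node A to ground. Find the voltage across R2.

V_out ≈ 8.97 V

The load sits in parallel with R2, giving an effective lower resistance R2' = R2·R_L/(R2+R_L) = 40.01 kΩ.
Now apply the divider: V_out = 26.0 × 0.3449 = 8.966 V.
(Unloaded it would be 12.2 V; the load pulls it down.)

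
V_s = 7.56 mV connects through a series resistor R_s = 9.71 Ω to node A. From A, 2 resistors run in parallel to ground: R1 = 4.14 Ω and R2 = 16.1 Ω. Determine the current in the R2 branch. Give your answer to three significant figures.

Parallel bank: R_p = 1/(1/4.14 + 1/16.1) = 3.293 Ω.
V_A by voltage divider: V_A = 7.56 × 3.293/(9.71 + 3.293) = 1.915 mV.
Branch current I = V_A/R2 = 1.915/16.1 = 0.1189 mA.
(Equivalently: I_total = 0.5814 mA, then current-divider fraction G_k/ΣG = 0.2045.)

I ≈ 0.119 mA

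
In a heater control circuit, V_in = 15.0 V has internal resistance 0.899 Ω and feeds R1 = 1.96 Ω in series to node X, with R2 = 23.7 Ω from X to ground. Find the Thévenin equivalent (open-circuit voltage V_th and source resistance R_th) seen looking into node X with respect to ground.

R1' = 0.899 + 1.96 = 2.859 Ω (source resistance + R1).
V_th is the unloaded tap voltage: V_in · R2/(R1'+R2) = 15.0 × 0.8924 = 13.39 V.
Looking into X with the source shorted: R_th = R1'·R2/(R1'+R2) = 2.859 × 23.7/26.56 = 2.551 Ω.

V_th ≈ 13.4 V, R_th ≈ 2.55 Ω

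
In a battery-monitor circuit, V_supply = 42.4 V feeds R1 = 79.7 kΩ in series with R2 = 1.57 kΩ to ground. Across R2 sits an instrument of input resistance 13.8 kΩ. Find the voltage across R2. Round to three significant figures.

First combine the lower leg with the load: R2 ‖ R_L = 1.410 kΩ.
Then V_out = V_supply · R2'/(R1 + R2') = 42.4 × 1.410/81.11 = 0.7369 V.
(Unloaded it would be 0.819 V; the load pulls it down.)

V_out ≈ 0.737 V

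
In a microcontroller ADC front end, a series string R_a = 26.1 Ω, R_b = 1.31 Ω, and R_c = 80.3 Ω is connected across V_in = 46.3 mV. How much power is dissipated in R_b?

Series current I = V_in/ΣR = 46.3/107.7 = 0.4299 mA.
P = I²R = 0.1848 × 1.31 = 0.2421 µW.

P ≈ 0.242 µW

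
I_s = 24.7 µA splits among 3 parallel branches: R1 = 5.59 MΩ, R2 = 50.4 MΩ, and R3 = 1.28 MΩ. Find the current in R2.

Conductances: ΣG = 1/5.59 + 1/50.4 + 1/1.28 = 0.9800 (1/MΩ).
By the current-divider rule, I = I_s · G_k/ΣG = 24.7 × 0.02025 = 0.5001 µA.

I ≈ 0.500 µA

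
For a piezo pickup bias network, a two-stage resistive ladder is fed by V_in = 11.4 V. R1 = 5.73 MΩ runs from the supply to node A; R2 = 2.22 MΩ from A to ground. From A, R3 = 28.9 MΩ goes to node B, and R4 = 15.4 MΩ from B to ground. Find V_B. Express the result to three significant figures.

Looking into the second stage from A: R3 + R4 = 44.30 MΩ appears in parallel with R2.
R2 ‖ (R3+R4) = 2.114 MΩ.
First divider: V_A = V_in · 2.114/(5.73 + 2.114) = 3.072 V.
Then the unloaded second divider: V_B = V_A × R4/(R3+R4) = 3.072 × 0.3476 = 1.068 V.

V_B ≈ 1.07 V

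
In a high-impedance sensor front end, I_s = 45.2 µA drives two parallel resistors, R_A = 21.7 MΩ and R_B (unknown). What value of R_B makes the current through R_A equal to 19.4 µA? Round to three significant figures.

Two-branch current divider: I_A = I_s · R_B/(R_A + R_B).
With f = 0.4292, R_B = R_A · f/(1−f) = 21.7 × 0.7519 = 16.32 MΩ.

R_B ≈ 16.3 MΩ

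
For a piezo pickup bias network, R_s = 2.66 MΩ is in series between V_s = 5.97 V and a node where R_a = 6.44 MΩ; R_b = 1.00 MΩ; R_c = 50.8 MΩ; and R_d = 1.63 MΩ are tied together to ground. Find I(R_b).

I ≈ 1.04 µA

Parallel bank: R_p = 1/(1/6.44 + 1/1.00 + 1/50.8 + 1/1.63) = 0.5591 MΩ.
Node voltage V_A = V_s · R_p/(R_s + R_p) = 5.97 × 0.1737 = 1.037 V.
I(R_b) = V_A / R_b = 1.037/1.00 = 1.037 µA.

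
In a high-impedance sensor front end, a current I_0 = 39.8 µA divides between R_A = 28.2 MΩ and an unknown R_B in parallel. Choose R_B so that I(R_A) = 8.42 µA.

Two-branch current divider: I_A = I_0 · R_B/(R_A + R_B).
With f = 0.2116, R_B = R_A · f/(1−f) = 28.2 × 0.2683 = 7.567 MΩ.

R_B ≈ 7.57 MΩ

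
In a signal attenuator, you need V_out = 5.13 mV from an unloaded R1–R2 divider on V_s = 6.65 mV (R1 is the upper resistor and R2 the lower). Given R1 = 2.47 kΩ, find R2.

R2 ≈ 8.34 kΩ

The divider ratio is R2/(R1+R2) = 5.13/6.65 = 0.7714.
R2 = R1 · 0.7714/(1 − 0.7714) = 8.336 kΩ.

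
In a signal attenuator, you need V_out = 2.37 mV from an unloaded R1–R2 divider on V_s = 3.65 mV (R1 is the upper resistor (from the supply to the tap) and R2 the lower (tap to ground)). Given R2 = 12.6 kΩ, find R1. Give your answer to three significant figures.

R1 ≈ 6.81 kΩ

The divider ratio is R2/(R1+R2) = 2.37/3.65 = 0.6493.
Rearranging, R1 = R2·(1−k)/k = 12.6 × 0.5401 = 6.805 kΩ.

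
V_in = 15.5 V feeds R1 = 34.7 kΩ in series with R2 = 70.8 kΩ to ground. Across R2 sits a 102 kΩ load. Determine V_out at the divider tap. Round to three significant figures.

V_out ≈ 8.47 V

First combine the lower leg with the load: R2 ‖ R_L = 41.79 kΩ.
Then V_out = V_in · R2'/(R1 + R2') = 15.5 × 41.79/76.49 = 8.469 V.
(Unloaded it would be 10.4 V; the load pulls it down.)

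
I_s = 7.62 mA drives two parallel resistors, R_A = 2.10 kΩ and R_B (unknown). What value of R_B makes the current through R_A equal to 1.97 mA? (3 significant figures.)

The fraction through R_A equals R_B/(R_A+R_B).
With f = 0.2585, R_B = R_A · f/(1−f) = 2.10 × 0.3487 = 0.7322 kΩ.

R_B ≈ 0.732 kΩ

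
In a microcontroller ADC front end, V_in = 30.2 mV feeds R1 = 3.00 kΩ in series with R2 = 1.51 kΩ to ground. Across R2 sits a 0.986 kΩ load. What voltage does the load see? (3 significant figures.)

V_out ≈ 5.01 mV

The load sits in parallel with R2, giving an effective lower resistance R2' = R2·R_L/(R2+R_L) = 0.5965 kΩ.
Then V_out = V_in · R2'/(R1 + R2') = 30.2 × 0.5965/3.596 = 5.009 mV.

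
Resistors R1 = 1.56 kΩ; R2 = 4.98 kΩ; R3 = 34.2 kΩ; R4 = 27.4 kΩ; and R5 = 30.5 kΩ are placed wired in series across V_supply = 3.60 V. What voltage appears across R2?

V ≈ 0.182 V

Total series resistance ΣR = 1.56 + 4.98 + 34.2 + 27.4 + 30.5 = 98.64 kΩ.
V = V_supply · R/ΣR = 3.60 × 0.05049 = 0.1818 V.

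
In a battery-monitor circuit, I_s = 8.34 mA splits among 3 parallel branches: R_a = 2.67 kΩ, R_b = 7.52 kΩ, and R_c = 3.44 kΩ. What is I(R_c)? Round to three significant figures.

Conductances: ΣG = 1/2.67 + 1/7.52 + 1/3.44 = 0.7982 (1/kΩ).
R_c takes the fraction G_k/ΣG = 0.2907/0.7982 = 0.3642, so I = 8.34 × 0.3642 = 3.037 mA.

I ≈ 3.04 mA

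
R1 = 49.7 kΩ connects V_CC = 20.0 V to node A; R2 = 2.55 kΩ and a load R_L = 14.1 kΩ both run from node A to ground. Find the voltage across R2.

R2 ‖ R_L = (2.55 × 14.1)/(2.55 + 14.1) = 2.159 kΩ.
Now apply the divider: V_out = 20.0 × 0.04164 = 0.8328 V.
(Unloaded it would be 0.976 V; the load pulls it down.)

V_out ≈ 0.833 V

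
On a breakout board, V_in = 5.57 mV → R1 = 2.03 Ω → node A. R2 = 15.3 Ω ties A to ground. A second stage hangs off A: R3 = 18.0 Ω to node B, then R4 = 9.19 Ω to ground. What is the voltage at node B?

V_B ≈ 1.56 mV

Looking into the second stage from A: R3 + R4 = 27.19 Ω appears in parallel with R2.
Effective lower resistance at A: R2 ‖ 27.19 = 9.791 Ω.
V_A = 5.57 × 9.791/(2.03 + 9.791) = 4.613 mV.
V_B = V_A × 0.3380 = 1.559 mV.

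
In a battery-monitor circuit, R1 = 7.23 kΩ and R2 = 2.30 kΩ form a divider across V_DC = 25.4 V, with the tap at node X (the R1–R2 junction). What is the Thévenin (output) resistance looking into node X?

Looking into X with the source shorted: R_th = R1·R2/(R1+R2) = 7.230 × 2.30/9.530 = 1.745 kΩ.

R_th ≈ 1.74 kΩ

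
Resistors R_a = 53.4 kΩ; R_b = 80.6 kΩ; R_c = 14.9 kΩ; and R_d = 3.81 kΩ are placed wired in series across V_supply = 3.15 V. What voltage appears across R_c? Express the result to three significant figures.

V ≈ 0.307 V

ΣR = 53.4 + 80.6 + 14.9 + 3.81 = 152.7 kΩ.
Voltage divider: V = V_supply · (14.90 / 152.7) = 3.15 × 0.09757 = 0.3073 V.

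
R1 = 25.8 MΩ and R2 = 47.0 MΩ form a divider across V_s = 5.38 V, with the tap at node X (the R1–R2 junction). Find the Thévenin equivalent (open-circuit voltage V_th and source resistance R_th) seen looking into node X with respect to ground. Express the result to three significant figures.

With X open, the divider is unloaded: V_th = 5.38 × 47.0/72.80 = 3.473 V.
Zeroing V_s shorts the top of R1 to ground, so R_th = R1 ‖ R2 = 16.66 MΩ.

V_th ≈ 3.47 V, R_th ≈ 16.7 MΩ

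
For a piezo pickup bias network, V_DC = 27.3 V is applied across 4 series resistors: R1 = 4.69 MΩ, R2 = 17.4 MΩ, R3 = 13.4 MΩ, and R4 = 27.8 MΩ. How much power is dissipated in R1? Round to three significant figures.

ΣR = 63.29 MΩ → I = 27.3/63.29 = 0.4313 µA.
P = I²R = 0.1861 × 4.69 = 0.8726 µW.

P ≈ 0.873 µW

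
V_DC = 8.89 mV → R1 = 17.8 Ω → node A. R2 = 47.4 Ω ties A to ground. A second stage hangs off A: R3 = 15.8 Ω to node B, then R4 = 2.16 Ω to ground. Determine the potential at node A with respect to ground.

V_A ≈ 3.76 mV

Node A sees R2 in parallel with the series input of stage 2, R3 + R4 = 17.96 Ω.
Effective lower resistance at A: R2 ‖ 17.96 = 13.02 Ω.
So V_A = 8.89 × 0.4225 = 3.756 mV.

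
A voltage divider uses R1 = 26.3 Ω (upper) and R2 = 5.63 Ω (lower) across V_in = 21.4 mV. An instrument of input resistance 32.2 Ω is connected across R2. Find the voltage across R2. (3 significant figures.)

First combine the lower leg with the load: R2 ‖ R_L = 4.792 Ω.
Voltage divider with the loaded lower leg: V_out = 21.4 × 4.792/(26.3 + 4.792) = 21.4 × 0.1541 = 3.298 mV.

V_out ≈ 3.30 mV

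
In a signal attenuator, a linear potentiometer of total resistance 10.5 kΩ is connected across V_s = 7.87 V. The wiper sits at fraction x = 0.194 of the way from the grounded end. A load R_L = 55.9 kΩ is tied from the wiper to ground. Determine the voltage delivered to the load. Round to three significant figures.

V_out ≈ 1.48 V

The pot divides into 8.463 kΩ above the wiper and 2.037 kΩ below.
Lower segment in parallel with the load: 2.037 ‖ 55.9 = 1.965 kΩ.
Then V_out = V_s · 1.965/(8.463 + 1.965) = 1.483 V.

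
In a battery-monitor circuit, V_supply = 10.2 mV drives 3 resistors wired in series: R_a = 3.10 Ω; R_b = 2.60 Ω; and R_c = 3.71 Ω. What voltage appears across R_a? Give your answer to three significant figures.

V ≈ 3.36 mV

Series total: ΣR = 3.10 + 2.60 + 3.71 = 9.410 Ω.
V = V_supply · R/ΣR = 10.2 × 0.3294 = 3.360 mV.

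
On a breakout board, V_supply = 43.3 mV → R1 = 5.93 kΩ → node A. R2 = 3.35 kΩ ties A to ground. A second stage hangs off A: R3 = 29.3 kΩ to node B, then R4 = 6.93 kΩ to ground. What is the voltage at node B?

V_B ≈ 2.82 mV

Node A sees R2 in parallel with the series input of stage 2, R3 + R4 = 36.23 kΩ.
R2 ‖ (R3+R4) = 3.066 kΩ.
First divider: V_A = V_supply · 3.066/(5.93 + 3.066) = 14.76 mV.
V_B = V_A × 0.1913 = 2.823 mV.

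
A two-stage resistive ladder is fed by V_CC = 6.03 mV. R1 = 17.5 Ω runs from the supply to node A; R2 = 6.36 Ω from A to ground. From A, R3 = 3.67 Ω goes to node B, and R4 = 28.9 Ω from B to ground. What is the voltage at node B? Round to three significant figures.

V_B ≈ 1.25 mV

Node A sees R2 in parallel with the series input of stage 2, R3 + R4 = 32.57 Ω.
R2 ‖ (R3+R4) = 5.321 Ω.
V_A = 6.03 × 5.321/(17.5 + 5.321) = 1.406 mV.
V_B = V_A × 0.8873 = 1.248 mV.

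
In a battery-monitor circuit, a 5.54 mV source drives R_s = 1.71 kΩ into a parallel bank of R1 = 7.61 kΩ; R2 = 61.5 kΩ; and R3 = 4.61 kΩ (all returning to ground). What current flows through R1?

Parallel bank: R_p = 1/(1/7.61 + 1/61.5 + 1/4.61) = 2.743 kΩ.
V_A by voltage divider: V_A = 5.54 × 2.743/(1.71 + 2.743) = 3.413 mV.
Branch current I = V_A/R1 = 3.413/7.61 = 0.4484 µA.

I ≈ 0.448 µA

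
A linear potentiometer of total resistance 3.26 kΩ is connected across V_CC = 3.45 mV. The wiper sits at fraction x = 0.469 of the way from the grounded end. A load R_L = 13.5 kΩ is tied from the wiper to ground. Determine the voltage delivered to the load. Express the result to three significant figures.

V_out ≈ 1.53 mV

Lower segment x·R_p = 1.529 kΩ; upper segment (1−x)·R_p = 1.731 kΩ.
(x·R_p) ‖ R_L = 1.373 kΩ.
V_out = 3.45 × 1.373/(1.731 + 1.373) = 1.526 mV.
(Unloaded: V_out = x·V_CC = 1.62 mV.)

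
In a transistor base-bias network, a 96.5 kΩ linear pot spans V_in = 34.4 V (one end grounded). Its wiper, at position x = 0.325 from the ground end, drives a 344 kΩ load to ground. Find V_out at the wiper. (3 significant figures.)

Lower segment x·R_p = 31.36 kΩ; upper segment (1−x)·R_p = 65.14 kΩ.
Lower segment in parallel with the load: 31.36 ‖ 344 = 28.74 kΩ.
Then V_out = V_in · 28.74/(65.14 + 28.74) = 10.53 V.
(Unloaded: V_out = x·V_in = 11.2 V.)

V_out ≈ 10.5 V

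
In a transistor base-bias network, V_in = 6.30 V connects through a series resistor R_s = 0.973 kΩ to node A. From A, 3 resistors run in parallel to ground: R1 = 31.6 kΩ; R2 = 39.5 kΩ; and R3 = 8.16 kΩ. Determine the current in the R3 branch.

I ≈ 0.657 mA

Combine the parallel branches: R_p = (1/31.6 + 1/39.5 + 1/8.16)⁻¹ = 5.571 kΩ.
Node voltage V_A = V_in · R_p/(R_s + R_p) = 6.30 × 0.8513 = 5.363 V.
I(R3) = V_A / R3 = 5.363/8.16 = 0.6573 mA.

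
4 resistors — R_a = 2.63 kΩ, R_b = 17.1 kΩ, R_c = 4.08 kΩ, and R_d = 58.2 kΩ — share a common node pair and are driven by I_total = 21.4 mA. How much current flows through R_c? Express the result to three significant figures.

I ≈ 7.48 mA

Conductances: ΣG = 1/2.63 + 1/17.1 + 1/4.08 + 1/58.2 = 0.7010 (1/kΩ).
R_c takes the fraction G_k/ΣG = 0.2451/0.7010 = 0.3496, so I = 21.4 × 0.3496 = 7.482 mA.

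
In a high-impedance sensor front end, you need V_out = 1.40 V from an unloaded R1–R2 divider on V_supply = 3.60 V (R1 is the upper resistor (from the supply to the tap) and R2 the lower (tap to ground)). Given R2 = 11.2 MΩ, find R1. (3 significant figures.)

R1 ≈ 17.6 MΩ

Required fraction k = V_out/V_supply = 0.3889.
R1 = R2·(1/k − 1) = 11.2 × 1.571 = 17.60 MΩ.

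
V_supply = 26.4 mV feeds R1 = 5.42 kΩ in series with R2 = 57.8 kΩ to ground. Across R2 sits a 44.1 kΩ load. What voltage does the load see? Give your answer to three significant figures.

First combine the lower leg with the load: R2 ‖ R_L = 25.01 kΩ.
Now apply the divider: V_out = 26.4 × 0.8219 = 21.70 mV.

V_out ≈ 21.7 mV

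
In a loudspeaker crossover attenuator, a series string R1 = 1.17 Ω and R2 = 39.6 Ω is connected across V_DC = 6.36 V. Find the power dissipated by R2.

The common current is I = 6.36/40.77 = 0.1560 A.
P = I²R = 0.02434 × 39.6 = 0.9637 W.

P ≈ 0.964 W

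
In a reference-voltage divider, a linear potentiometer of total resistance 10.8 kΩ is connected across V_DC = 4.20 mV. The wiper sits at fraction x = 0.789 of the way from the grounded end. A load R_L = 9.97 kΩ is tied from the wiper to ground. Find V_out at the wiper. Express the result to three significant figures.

V_out ≈ 2.81 mV

Lower segment x·R_p = 8.521 kΩ; upper segment (1−x)·R_p = 2.279 kΩ.
Lower segment in parallel with the load: 8.521 ‖ 9.97 = 4.594 kΩ.
Loaded-divider output: V_out = 4.20 × 0.6685 = 2.808 mV.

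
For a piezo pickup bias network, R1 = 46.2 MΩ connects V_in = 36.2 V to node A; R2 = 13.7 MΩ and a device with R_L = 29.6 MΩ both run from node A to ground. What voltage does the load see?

V_out ≈ 6.10 V

R2 ‖ R_L = (13.7 × 29.6)/(13.7 + 29.6) = 9.365 MΩ.
Then V_out = V_in · R2'/(R1 + R2') = 36.2 × 9.365/55.57 = 6.101 V.
(Unloaded it would be 8.28 V; the load pulls it down.)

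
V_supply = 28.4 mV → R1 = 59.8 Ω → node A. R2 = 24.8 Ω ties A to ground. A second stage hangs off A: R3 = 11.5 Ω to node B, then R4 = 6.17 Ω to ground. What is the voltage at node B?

The second stage (R3 + R4 = 17.67 Ω) loads node A in parallel with R2.
Effective lower resistance at A: R2 ‖ 17.67 = 10.32 Ω.
So V_A = 28.4 × 0.1472 = 4.179 mV.
Then the unloaded second divider: V_B = V_A × R4/(R3+R4) = 4.179 × 0.3492 = 1.459 mV.

V_B ≈ 1.46 mV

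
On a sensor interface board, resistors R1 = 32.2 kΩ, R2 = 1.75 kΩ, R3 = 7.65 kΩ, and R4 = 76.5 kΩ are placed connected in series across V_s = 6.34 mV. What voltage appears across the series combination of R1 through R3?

V ≈ 2.23 mV

Series total: ΣR = 32.2 + 1.75 + 7.65 + 76.5 = 118.1 kΩ.
R_{R1..R3} = 32.2 + 1.75 + 7.65 = 41.60 kΩ.
Voltage divider: V = V_s · (41.60 / 118.1) = 6.34 × 0.3522 = 2.233 mV.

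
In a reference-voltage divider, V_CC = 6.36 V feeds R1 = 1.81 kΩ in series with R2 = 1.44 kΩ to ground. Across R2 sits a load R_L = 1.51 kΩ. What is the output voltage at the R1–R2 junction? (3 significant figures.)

R2 ‖ R_L = (1.44 × 1.51)/(1.44 + 1.51) = 0.7371 kΩ.
Now apply the divider: V_out = 6.36 × 0.2894 = 1.840 V.
(Unloaded it would be 2.82 V; the load pulls it down.)

V_out ≈ 1.84 V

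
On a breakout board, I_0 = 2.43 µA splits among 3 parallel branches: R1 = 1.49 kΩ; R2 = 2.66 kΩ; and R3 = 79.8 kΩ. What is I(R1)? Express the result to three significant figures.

Conductances: ΣG = 1/1.49 + 1/2.66 + 1/79.8 = 1.060 (1/kΩ).
Current divider: I(R1) = I_0 · G_k/ΣG = 2.43 × (0.6711/1.060) = 2.43 × 0.6334 = 1.539 µA.

I ≈ 1.54 µA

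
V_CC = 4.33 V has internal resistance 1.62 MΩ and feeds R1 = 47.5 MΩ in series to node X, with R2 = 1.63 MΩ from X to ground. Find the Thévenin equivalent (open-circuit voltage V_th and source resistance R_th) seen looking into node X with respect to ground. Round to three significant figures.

R1' = 1.62 + 47.5 = 49.12 MΩ (source resistance + R1).
With X open, the divider is unloaded: V_th = 4.33 × 1.63/50.75 = 0.1391 V.
With V_CC suppressed (replaced by a short), R_th = R1' ‖ R2 = (49.12 × 1.63)/(49.12 + 1.63) = 1.578 MΩ.

V_th ≈ 0.139 V, R_th ≈ 1.58 MΩ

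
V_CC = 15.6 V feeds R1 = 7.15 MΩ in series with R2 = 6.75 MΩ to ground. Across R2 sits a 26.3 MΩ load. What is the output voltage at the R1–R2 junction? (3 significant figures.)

R2 ‖ R_L = (6.75 × 26.3)/(6.75 + 26.3) = 5.371 MΩ.
Now apply the divider: V_out = 15.6 × 0.4290 = 6.692 V.

V_out ≈ 6.69 V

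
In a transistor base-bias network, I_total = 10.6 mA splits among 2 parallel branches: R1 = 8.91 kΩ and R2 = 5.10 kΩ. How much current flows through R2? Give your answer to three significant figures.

I ≈ 6.74 mA

With just two branches, the current splits inversely with resistance.
So I = 10.6 × 8.91/14.01 = 6.741 mA.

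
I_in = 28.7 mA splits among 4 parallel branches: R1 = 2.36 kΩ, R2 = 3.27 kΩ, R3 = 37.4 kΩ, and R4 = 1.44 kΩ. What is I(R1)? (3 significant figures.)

Conductances: ΣG = 1/2.36 + 1/3.27 + 1/37.4 + 1/1.44 = 1.451 (1/kΩ).
R1 takes the fraction G_k/ΣG = 0.4237/1.451 = 0.2921, so I = 28.7 × 0.2921 = 8.383 mA.

I ≈ 8.38 mA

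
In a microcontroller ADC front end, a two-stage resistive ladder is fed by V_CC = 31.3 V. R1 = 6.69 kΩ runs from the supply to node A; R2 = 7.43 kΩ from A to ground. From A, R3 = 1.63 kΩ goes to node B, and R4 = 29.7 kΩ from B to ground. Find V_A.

V_A ≈ 14.8 V

Looking into the second stage from A: R3 + R4 = 31.33 kΩ appears in parallel with R2.
Effective lower resistance at A: R2 ‖ 31.33 = 6.006 kΩ.
First divider: V_A = V_CC · 6.006/(6.69 + 6.006) = 14.81 V.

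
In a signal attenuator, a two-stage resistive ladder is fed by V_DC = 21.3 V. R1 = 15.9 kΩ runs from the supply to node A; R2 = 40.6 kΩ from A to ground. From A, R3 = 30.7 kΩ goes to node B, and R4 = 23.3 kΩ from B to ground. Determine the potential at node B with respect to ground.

V_B ≈ 5.45 V

The second stage (R3 + R4 = 54.00 kΩ) loads node A in parallel with R2.
Effective lower resistance at A: R2 ‖ 54.00 = 23.18 kΩ.
V_A = 21.3 × 23.18/(15.9 + 23.18) = 12.63 V.
Then the unloaded second divider: V_B = V_A × R4/(R3+R4) = 12.63 × 0.4315 = 5.451 V.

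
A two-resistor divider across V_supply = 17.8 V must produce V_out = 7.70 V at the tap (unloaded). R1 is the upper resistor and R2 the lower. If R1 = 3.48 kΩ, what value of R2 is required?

R2 ≈ 2.65 kΩ

The divider ratio is R2/(R1+R2) = 7.70/17.8 = 0.4326.
R2 = R1 · 0.4326/(1 − 0.4326) = 2.653 kΩ.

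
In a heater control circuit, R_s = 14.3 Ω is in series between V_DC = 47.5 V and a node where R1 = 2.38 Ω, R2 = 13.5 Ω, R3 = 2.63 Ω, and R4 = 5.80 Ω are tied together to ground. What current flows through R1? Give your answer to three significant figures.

I ≈ 1.25 A

Combine the parallel branches: R_p = (1/2.38 + 1/13.5 + 1/2.63 + 1/5.80)⁻¹ = 0.9552 Ω.
Node voltage V_A = V_DC · R_p/(R_s + R_p) = 47.5 × 0.06262 = 2.974 V.
Branch current I = V_A/R1 = 2.974/2.38 = 1.250 A.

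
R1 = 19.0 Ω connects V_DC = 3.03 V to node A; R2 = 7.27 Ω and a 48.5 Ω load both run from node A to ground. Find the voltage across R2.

First combine the lower leg with the load: R2 ‖ R_L = 6.322 Ω.
Now apply the divider: V_out = 3.03 × 0.2497 = 0.7565 V.

V_out ≈ 0.757 V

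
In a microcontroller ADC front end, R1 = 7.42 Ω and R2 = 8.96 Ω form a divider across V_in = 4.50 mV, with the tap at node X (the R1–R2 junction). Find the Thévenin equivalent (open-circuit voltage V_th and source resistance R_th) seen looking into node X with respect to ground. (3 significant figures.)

V_th ≈ 2.46 mV, R_th ≈ 4.06 Ω

With X open, the divider is unloaded: V_th = 4.50 × 8.96/16.38 = 2.462 mV.
Looking into X with the source shorted: R_th = R1·R2/(R1+R2) = 7.420 × 8.96/16.38 = 4.059 Ω.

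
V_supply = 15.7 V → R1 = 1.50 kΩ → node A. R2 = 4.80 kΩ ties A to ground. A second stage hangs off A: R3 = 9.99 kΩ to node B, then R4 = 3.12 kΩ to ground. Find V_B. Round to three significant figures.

Node A sees R2 in parallel with the series input of stage 2, R3 + R4 = 13.11 kΩ.
R2 ‖ (R3+R4) = 3.514 kΩ.
V_A = 15.7 × 3.514/(1.50 + 3.514) = 11.00 V.
Stage 2 is unloaded, so V_B = V_A · R4/(R3+R4) = 11.00 × 3.12/13.11 = 2.619 V.

V_B ≈ 2.62 V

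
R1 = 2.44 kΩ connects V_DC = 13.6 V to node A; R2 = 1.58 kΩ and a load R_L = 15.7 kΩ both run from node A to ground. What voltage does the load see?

R2 ‖ R_L = (1.58 × 15.7)/(1.58 + 15.7) = 1.436 kΩ.
Now apply the divider: V_out = 13.6 × 0.3704 = 5.038 V.

V_out ≈ 5.04 V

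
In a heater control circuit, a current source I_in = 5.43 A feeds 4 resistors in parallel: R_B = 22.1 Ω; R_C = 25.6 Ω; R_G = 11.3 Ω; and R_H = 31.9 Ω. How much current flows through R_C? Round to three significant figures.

I ≈ 1.04 A

ΣG = 1/22.1 + 1/25.6 + 1/11.3 + 1/31.9 = 0.2042.
Current divider: I(R_C) = I_in · G_k/ΣG = 5.43 × (0.03906/0.2042) = 5.43 × 0.1913 = 1.039 A.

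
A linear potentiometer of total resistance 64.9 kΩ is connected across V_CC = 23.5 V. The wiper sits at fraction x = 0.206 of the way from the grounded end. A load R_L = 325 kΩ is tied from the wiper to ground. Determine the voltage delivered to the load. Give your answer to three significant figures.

V_out ≈ 4.69 V

The pot divides into 51.53 kΩ above the wiper and 13.37 kΩ below.
Lower segment in parallel with the load: 13.37 ‖ 325 = 12.84 kΩ.
Loaded-divider output: V_out = 23.5 × 0.1995 = 4.688 V.
(Unloaded: V_out = x·V_CC = 4.84 V.)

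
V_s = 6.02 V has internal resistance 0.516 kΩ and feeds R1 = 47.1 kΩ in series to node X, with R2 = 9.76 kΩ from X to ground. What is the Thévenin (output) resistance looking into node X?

R1' = 0.516 + 47.1 = 47.62 kΩ (source resistance + R1).
Looking into X with the source shorted: R_th = R1'·R2/(R1'+R2) = 47.62 × 9.76/57.38 = 8.100 kΩ.

R_th ≈ 8.10 kΩ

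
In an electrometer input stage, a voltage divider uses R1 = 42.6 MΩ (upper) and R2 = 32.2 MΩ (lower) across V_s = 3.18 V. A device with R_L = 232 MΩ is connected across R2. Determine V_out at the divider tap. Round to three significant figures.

V_out ≈ 1.27 V

The load sits in parallel with R2, giving an effective lower resistance R2' = R2·R_L/(R2+R_L) = 28.28 MΩ.
Voltage divider with the loaded lower leg: V_out = 3.18 × 28.28/(42.6 + 28.28) = 3.18 × 0.3989 = 1.269 V.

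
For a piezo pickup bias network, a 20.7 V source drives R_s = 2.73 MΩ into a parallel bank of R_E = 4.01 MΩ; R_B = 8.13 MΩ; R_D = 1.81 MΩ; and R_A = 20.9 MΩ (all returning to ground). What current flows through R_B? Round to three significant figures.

Equivalent of the parallel group: R_p = 1.028 MΩ.
V_A = 20.7 × 1.028/3.758 = 5.663 V.
I(R_B) = V_A / R_B = 5.663/8.13 = 0.6965 µA.
(Check via current divider: I_total = 5.508 µA; share G_k/ΣG = 0.1265 → same result.)

I ≈ 0.697 µA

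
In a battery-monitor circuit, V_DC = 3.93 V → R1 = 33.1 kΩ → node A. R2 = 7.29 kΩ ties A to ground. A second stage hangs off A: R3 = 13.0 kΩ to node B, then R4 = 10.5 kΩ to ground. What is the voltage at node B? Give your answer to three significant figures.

V_B ≈ 0.253 V

Node A sees R2 in parallel with the series input of stage 2, R3 + R4 = 23.50 kΩ.
R2 ‖ (R3+R4) = 5.564 kΩ.
V_A = 3.93 × 5.564/(33.1 + 5.564) = 0.5656 V.
Then the unloaded second divider: V_B = V_A × R4/(R3+R4) = 0.5656 × 0.4468 = 0.2527 V.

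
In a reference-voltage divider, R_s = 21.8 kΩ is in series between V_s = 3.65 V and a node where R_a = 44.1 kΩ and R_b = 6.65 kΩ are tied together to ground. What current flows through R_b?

Equivalent of the parallel group: R_p = 5.779 kΩ.
Node voltage V_A = V_s · R_p/(R_s + R_p) = 3.65 × 0.2095 = 0.7648 V.
I(R_b) = V_A / R_b = 0.7648/6.65 = 0.1150 mA.

I ≈ 0.115 mA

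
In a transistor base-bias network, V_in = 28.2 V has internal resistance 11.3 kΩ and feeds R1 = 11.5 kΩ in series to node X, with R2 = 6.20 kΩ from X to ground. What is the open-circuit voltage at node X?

V_th ≈ 6.03 V

R1' = 11.3 + 11.5 = 22.80 kΩ (source resistance + R1).
Open-circuit (no load on X): V_th = V_in · R2/(R1' + R2) = 28.2 × 6.20/(22.80 + 6.20) = 6.029 V.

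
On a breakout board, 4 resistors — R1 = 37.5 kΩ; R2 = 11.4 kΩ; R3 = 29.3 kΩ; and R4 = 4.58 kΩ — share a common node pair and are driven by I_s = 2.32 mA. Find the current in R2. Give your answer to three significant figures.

Total conductance ΣG = 1/37.5 + 1/11.4 + 1/29.3 + 1/4.58 = 0.3669 (units of 1/kΩ).
R2 takes the fraction G_k/ΣG = 0.08772/0.3669 = 0.2391, so I = 2.32 × 0.2391 = 0.5547 mA.

I ≈ 0.555 mA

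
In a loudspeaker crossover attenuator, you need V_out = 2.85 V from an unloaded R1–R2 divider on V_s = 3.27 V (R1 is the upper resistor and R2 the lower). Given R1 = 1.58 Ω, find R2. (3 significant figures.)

The divider ratio is R2/(R1+R2) = 2.85/3.27 = 0.8716.
R2 = R1 · 0.8716/(1 − 0.8716) = 10.72 Ω.

R2 ≈ 10.7 Ω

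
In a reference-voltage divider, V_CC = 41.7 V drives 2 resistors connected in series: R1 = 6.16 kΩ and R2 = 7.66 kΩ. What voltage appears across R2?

V ≈ 23.1 V

Series total: ΣR = 6.16 + 7.66 = 13.82 kΩ.
Voltage divider: V = V_CC · (7.660 / 13.82) = 41.7 × 0.5543 = 23.11 V.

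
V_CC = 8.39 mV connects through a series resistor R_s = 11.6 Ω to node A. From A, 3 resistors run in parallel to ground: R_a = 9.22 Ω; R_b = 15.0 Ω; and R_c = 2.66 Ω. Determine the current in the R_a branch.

I ≈ 0.123 mA

Equivalent of the parallel group: R_p = 1.815 Ω.
V_A = 8.39 × 1.815/13.41 = 1.135 mV.
I(R_a) = V_A / R_a = 1.135/9.22 = 0.1231 mA.
(Check via current divider: I_total = 0.6254 mA; share G_k/ΣG = 0.1968 → same result.)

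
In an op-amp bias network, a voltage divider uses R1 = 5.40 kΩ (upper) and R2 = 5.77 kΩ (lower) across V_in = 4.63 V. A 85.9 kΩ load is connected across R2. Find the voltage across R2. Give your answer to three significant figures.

R2 ‖ R_L = (5.77 × 85.9)/(5.77 + 85.9) = 5.407 kΩ.
Then V_out = V_in · R2'/(R1 + R2') = 4.63 × 5.407/10.81 = 2.316 V.

V_out ≈ 2.32 V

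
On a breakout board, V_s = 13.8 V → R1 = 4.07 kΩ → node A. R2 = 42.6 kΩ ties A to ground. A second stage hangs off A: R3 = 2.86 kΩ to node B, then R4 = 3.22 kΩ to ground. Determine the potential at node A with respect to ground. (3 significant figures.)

Looking into the second stage from A: R3 + R4 = 6.080 kΩ appears in parallel with R2.
R2 ‖ (R3+R4) = 5.321 kΩ.
So V_A = 13.8 × 0.5666 = 7.819 V.

V_A ≈ 7.82 V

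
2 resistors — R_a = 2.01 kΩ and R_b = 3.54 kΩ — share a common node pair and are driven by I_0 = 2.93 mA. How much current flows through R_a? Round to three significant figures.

With just two branches, the current splits inversely with resistance.
I(R_a) = 2.93 × 3.54/(2.01 + 3.54) = 2.93 × 0.6378 = 1.869 mA.

I ≈ 1.87 mA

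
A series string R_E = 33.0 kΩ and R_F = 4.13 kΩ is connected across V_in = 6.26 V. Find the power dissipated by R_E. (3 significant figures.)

ΣR = 37.13 kΩ → I = 6.26/37.13 = 0.1686 mA.
P(R_E) = I²·R_E = (0.1686)² × 33.0 = 0.9380 mW.

P ≈ 0.938 mW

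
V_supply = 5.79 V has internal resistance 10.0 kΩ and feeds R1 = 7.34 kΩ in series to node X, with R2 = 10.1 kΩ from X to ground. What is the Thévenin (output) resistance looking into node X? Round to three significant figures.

R_th ≈ 6.38 kΩ

R1' = 10.0 + 7.34 = 17.34 kΩ (source resistance + R1).
Looking into X with the source shorted: R_th = R1'·R2/(R1'+R2) = 17.34 × 10.1/27.44 = 6.382 kΩ.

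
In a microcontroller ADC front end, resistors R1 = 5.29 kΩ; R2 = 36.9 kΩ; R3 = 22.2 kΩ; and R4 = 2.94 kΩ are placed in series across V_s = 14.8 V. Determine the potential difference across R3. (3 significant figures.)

V ≈ 4.88 V

Series total: ΣR = 5.29 + 36.9 + 22.2 + 2.94 = 67.33 kΩ.
By the voltage-divider rule, V = 14.8 × 22.20/67.33 = 4.880 V.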